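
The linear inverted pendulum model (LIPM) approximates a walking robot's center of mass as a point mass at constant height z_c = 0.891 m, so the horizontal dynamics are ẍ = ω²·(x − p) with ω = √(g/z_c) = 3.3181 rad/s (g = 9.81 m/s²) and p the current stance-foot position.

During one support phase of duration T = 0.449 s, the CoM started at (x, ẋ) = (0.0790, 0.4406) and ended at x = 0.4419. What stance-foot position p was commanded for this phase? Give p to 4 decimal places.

ωT = 3.3181·0.449 = 1.489827; cosh(ωT) = 2.330870, sinh(ωT) = 2.105458
x(T) = p + (x₀−p)·cosh(ωT) + (ẋ₀/ω)·sinh(ωT) ⇒ p·(1 − cosh) = x(T) − x₀·cosh − (ẋ₀/ω)·sinh
numerator   = 0.4419 − (0.0790)·2.330870 − (0.4406/3.3181)·2.105458 = -0.021816
denominator = 1 − 2.330870 = -1.330870
p = -0.021816 / -1.330870 = 0.0164

p = 0.0164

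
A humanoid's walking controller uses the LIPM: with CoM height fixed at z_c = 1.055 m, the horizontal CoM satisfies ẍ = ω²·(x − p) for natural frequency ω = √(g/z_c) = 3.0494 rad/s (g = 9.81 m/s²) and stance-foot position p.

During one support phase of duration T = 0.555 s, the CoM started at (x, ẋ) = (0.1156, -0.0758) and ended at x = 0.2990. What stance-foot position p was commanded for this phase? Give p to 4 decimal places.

p = -0.0219

ωT = 3.0494·0.555 = 1.692417; cosh(ωT) = 2.808335, sinh(ωT) = 2.624261
x(T) = p + (x₀−p)·cosh(ωT) + (ẋ₀/ω)·sinh(ωT) ⇒ p·(1 − cosh) = x(T) − x₀·cosh − (ẋ₀/ω)·sinh
numerator   = 0.2990 − (0.1156)·2.808335 − (-0.0758/3.0494)·2.624261 = 0.039589
denominator = 1 − 2.808335 = -1.808335
p = 0.039589 / -1.808335 = -0.0219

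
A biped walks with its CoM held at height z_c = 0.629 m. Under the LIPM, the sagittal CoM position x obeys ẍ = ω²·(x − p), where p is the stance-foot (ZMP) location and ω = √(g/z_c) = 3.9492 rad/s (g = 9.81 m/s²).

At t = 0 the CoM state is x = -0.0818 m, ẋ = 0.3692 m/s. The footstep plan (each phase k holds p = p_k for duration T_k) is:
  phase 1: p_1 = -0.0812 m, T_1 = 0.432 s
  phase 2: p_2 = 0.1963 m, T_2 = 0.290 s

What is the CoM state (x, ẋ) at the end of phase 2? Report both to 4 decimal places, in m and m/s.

x = 0.5173, ẋ = 1.6377

phase 1: p=-0.0812, T=0.432, ωT=1.706054, cosh=2.844385, sinh=2.662804; start (x,ẋ)=(-0.081800, 0.369200) → end (x,ẋ)=(0.166032, 1.043837)
phase 2: p=0.1963, T=0.290, ωT=1.145268, cosh=1.730711, sinh=1.412572; start (x,ẋ)=(0.166032, 1.043837) → end (x,ẋ)=(0.517280, 1.637729)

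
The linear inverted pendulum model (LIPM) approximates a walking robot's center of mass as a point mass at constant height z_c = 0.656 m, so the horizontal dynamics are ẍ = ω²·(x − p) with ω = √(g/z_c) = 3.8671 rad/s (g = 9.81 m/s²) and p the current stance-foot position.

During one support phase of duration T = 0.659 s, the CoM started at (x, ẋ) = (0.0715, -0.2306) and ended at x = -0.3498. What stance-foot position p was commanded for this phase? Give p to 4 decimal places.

ωT = 3.8671·0.659 = 2.548419; cosh(ωT) = 6.432538, sinh(ωT) = 6.354333
x(T) = p + (x₀−p)·cosh(ωT) + (ẋ₀/ω)·sinh(ωT) ⇒ p·(1 − cosh) = x(T) − x₀·cosh − (ẋ₀/ω)·sinh
numerator   = -0.3498 − (0.0715)·6.432538 − (-0.2306/3.8671)·6.354333 = -0.430810
denominator = 1 − 6.432538 = -5.432538
p = -0.430810 / -5.432538 = 0.0793

p = 0.0793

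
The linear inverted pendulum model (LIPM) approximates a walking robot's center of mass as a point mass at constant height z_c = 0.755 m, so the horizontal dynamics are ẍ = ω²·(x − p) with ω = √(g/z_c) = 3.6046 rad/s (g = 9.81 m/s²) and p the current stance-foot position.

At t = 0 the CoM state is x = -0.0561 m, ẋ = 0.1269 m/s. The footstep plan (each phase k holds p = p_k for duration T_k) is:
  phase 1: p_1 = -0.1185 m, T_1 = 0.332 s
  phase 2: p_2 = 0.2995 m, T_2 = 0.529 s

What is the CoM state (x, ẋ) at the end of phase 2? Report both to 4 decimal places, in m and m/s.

x = -0.0507, ẋ = -1.0429

phase 1: p=-0.1185, T=0.332, ωT=1.196727, cosh=1.805725, sinh=1.503544; start (x,ẋ)=(-0.056100, 0.126900) → end (x,ẋ)=(0.047110, 0.567334)
phase 2: p=0.2995, T=0.529, ωT=1.906833, cosh=3.440144, sinh=3.291594; start (x,ẋ)=(0.047110, 0.567334) → end (x,ẋ)=(-0.050690, -1.042872)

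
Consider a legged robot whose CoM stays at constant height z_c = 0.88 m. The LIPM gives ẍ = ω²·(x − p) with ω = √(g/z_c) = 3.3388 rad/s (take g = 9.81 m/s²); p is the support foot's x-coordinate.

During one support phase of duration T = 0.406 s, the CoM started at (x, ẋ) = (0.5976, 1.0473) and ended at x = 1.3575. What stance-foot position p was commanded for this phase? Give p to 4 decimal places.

ωT = 3.3388·0.406 = 1.355553; cosh(ωT) = 2.068355, sinh(ωT) = 1.810550
x(T) = p + (x₀−p)·cosh(ωT) + (ẋ₀/ω)·sinh(ωT) ⇒ p·(1 − cosh) = x(T) − x₀·cosh − (ẋ₀/ω)·sinh
numerator   = 1.3575 − (0.5976)·2.068355 − (1.0473/3.3388)·1.810550 = -0.446474
denominator = 1 − 2.068355 = -1.068355
p = -0.446474 / -1.068355 = 0.4179

p = 0.4179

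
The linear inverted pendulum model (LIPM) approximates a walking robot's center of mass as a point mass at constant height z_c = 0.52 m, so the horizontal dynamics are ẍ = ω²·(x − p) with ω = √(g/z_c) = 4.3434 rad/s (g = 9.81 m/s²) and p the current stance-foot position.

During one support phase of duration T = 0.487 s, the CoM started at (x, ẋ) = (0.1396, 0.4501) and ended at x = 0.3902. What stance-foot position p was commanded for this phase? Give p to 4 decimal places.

p = 0.1935

ωT = 4.3434·0.487 = 2.115236; cosh(ωT) = 4.206073, sinh(ωT) = 4.085468
x(T) = p + (x₀−p)·cosh(ωT) + (ẋ₀/ω)·sinh(ωT) ⇒ p·(1 − cosh) = x(T) − x₀·cosh − (ẋ₀/ω)·sinh
numerator   = 0.3902 − (0.1396)·4.206073 − (0.4501/4.3434)·4.085468 = -0.620339
denominator = 1 − 4.206073 = -3.206073
p = -0.620339 / -3.206073 = 0.1935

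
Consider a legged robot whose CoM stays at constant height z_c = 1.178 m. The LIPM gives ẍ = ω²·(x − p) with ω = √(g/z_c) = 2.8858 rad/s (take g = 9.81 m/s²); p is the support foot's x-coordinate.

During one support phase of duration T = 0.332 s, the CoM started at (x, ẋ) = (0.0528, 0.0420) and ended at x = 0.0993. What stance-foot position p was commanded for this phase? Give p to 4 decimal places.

p = -0.0084

ωT = 2.8858·0.332 = 0.958086; cosh(ωT) = 1.495164, sinh(ωT) = 1.111537
x(T) = p + (x₀−p)·cosh(ωT) + (ẋ₀/ω)·sinh(ωT) ⇒ p·(1 − cosh) = x(T) − x₀·cosh − (ẋ₀/ω)·sinh
numerator   = 0.0993 − (0.0528)·1.495164 − (0.0420/2.8858)·1.111537 = 0.004178
denominator = 1 − 1.495164 = -0.495164
p = 0.004178 / -0.495164 = -0.0084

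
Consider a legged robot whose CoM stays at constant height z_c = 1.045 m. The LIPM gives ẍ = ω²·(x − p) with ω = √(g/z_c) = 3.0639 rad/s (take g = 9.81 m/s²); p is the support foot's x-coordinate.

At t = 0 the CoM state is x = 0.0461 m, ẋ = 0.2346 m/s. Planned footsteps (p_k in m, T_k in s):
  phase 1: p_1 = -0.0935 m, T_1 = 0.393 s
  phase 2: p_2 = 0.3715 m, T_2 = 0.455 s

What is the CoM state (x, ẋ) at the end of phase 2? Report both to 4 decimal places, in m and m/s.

phase 1: p=-0.0935, T=0.393, ωT=1.204113, cosh=1.816879, sinh=1.516921; start (x,ẋ)=(0.046100, 0.234600) → end (x,ẋ)=(0.276286, 1.075058)
phase 2: p=0.3715, T=0.455, ωT=1.394074, cosh=2.139652, sinh=1.891590; start (x,ẋ)=(0.276286, 1.075058) → end (x,ẋ)=(0.831493, 1.748421)

x = 0.8315, ẋ = 1.7484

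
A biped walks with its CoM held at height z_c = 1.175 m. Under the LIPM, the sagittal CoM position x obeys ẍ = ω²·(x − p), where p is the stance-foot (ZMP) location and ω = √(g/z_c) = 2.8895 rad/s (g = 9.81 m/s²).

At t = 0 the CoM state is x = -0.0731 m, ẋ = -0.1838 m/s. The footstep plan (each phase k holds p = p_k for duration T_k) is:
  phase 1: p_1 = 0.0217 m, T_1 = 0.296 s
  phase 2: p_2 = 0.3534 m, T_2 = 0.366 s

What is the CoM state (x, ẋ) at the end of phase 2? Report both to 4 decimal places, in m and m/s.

phase 1: p=0.0217, T=0.296, ωT=0.855292, cosh=1.388610, sinh=0.963451; start (x,ẋ)=(-0.073100, -0.183800) → end (x,ẋ)=(-0.171225, -0.519139)
phase 2: p=0.3534, T=0.366, ωT=1.057557, cosh=1.613316, sinh=1.266012; start (x,ẋ)=(-0.171225, -0.519139) → end (x,ẋ)=(-0.720443, -2.756689)

x = -0.7204, ẋ = -2.7567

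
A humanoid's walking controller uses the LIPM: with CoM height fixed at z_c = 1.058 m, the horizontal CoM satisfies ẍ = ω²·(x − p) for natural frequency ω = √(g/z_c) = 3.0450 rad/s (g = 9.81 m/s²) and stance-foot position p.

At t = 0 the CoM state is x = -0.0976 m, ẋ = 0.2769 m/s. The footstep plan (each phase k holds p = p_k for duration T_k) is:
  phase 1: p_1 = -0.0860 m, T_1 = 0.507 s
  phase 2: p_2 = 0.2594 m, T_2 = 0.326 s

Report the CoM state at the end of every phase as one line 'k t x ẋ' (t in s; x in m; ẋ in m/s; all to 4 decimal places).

1 0.5070 0.0888 0.5989
2 0.8330 0.2265 0.3144

phase 1: p=-0.0860, T=0.507, ωT=1.543815, cosh=2.447992, sinh=2.234427; start (x,ẋ)=(-0.097600, 0.276900) → end (x,ẋ)=(0.088793, 0.598925)
phase 2: p=0.2594, T=0.326, ωT=0.992670, cosh=1.534508, sinh=1.163922; start (x,ẋ)=(0.088793, 0.598925) → end (x,ẋ)=(0.226536, 0.314399)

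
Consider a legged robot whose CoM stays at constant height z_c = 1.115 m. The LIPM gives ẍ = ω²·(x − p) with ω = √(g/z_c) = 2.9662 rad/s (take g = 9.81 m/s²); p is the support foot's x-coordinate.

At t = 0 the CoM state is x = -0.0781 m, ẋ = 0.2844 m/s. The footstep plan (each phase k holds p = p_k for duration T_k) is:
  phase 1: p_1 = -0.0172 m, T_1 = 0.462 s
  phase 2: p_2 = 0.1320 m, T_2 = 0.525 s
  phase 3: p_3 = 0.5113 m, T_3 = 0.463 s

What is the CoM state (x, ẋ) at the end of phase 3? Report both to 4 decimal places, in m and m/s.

phase 1: p=-0.0172, T=0.462, ωT=1.370384, cosh=2.095437, sinh=1.841427; start (x,ẋ)=(-0.078100, 0.284400) → end (x,ẋ)=(0.031744, 0.263304)
phase 2: p=0.1320, T=0.525, ωT=1.557255, cosh=2.478245, sinh=2.267531; start (x,ẋ)=(0.031744, 0.263304) → end (x,ẋ)=(0.084826, -0.021783)
phase 3: p=0.5113, T=0.463, ωT=1.373351, cosh=2.100908, sinh=1.847651; start (x,ẋ)=(0.084826, -0.021783) → end (x,ẋ)=(-0.398250, -2.383053)

x = -0.3983, ẋ = -2.3831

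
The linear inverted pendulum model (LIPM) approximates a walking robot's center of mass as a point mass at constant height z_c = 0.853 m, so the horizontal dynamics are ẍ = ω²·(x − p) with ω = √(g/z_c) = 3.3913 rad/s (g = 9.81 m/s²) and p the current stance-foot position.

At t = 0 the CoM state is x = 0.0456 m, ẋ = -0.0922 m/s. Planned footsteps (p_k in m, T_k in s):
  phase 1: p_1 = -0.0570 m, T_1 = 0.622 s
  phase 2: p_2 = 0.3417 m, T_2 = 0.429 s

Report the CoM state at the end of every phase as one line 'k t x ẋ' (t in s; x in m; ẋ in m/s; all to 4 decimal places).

1 0.6220 0.2617 1.0274
2 1.0510 0.7745 1.7710

phase 1: p=-0.0570, T=0.622, ωT=2.109389, cosh=4.182256, sinh=4.060944; start (x,ẋ)=(0.045600, -0.092200) → end (x,ẋ)=(0.261694, 1.027391)
phase 2: p=0.3417, T=0.429, ωT=1.454868, cosh=2.258674, sinh=2.025243; start (x,ẋ)=(0.261694, 1.027391) → end (x,ẋ)=(0.774537, 1.771041)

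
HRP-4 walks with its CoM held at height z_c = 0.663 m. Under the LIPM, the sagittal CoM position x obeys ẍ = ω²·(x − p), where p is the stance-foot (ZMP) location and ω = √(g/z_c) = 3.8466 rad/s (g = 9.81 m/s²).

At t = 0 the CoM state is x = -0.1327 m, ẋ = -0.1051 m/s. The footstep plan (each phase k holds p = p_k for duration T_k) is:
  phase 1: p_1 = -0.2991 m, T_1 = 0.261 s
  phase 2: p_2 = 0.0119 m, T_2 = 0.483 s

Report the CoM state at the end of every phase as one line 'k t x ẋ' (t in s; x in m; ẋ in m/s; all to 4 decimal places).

phase 1: p=-0.2991, T=0.261, ωT=1.003963, cosh=1.547750, sinh=1.181325; start (x,ẋ)=(-0.132700, -0.105100) → end (x,ẋ)=(-0.073832, 0.593467)
phase 2: p=0.0119, T=0.483, ωT=1.857908, cosh=3.283155, sinh=3.127156; start (x,ẋ)=(-0.073832, 0.593467) → end (x,ẋ)=(0.212899, 0.917186)

1 0.2610 -0.0738 0.5935
2 0.7440 0.2129 0.9172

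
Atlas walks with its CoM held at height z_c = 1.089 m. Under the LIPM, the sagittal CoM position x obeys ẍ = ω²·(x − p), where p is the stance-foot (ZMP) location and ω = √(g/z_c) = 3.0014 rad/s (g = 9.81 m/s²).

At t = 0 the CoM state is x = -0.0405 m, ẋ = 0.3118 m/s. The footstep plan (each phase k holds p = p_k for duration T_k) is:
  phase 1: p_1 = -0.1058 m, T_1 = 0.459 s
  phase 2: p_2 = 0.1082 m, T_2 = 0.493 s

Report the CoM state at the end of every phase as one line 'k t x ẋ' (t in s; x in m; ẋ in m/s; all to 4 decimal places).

phase 1: p=-0.1058, T=0.459, ωT=1.377643, cosh=2.108857, sinh=1.856685; start (x,ẋ)=(-0.040500, 0.311800) → end (x,ẋ)=(0.224790, 1.021436)
phase 2: p=0.1082, T=0.493, ωT=1.479690, cosh=2.309647, sinh=2.081938; start (x,ẋ)=(0.224790, 1.021436) → end (x,ẋ)=(1.086006, 3.087695)

1 0.4590 0.2248 1.0214
2 0.9520 1.0860 3.0877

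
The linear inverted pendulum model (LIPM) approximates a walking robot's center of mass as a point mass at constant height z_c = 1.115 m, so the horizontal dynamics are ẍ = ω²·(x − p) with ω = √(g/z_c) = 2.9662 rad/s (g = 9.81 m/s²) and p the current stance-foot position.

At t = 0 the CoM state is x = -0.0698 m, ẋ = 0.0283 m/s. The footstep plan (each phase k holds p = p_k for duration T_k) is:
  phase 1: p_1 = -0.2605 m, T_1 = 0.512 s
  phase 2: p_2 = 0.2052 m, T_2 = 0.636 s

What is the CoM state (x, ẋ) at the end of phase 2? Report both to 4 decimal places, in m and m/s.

phase 1: p=-0.2605, T=0.512, ωT=1.518694, cosh=2.392629, sinh=2.173631; start (x,ẋ)=(-0.069800, 0.028300) → end (x,ẋ)=(0.216513, 1.297235)
phase 2: p=0.2052, T=0.636, ωT=1.886503, cosh=3.373932, sinh=3.222331; start (x,ẋ)=(0.216513, 1.297235) → end (x,ẋ)=(1.652619, 4.484909)

x = 1.6526, ẋ = 4.4849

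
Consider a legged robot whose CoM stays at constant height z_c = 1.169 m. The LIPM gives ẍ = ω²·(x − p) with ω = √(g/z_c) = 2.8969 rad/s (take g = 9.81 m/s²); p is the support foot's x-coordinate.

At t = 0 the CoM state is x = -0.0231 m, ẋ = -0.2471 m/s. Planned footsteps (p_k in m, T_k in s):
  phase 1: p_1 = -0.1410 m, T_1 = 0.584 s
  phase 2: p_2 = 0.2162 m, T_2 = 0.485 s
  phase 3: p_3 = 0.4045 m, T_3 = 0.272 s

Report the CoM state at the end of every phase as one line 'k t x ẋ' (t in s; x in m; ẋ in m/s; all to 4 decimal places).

1 0.5840 -0.0338 0.2022
2 1.0690 -0.1902 -0.9501
3 1.3410 -0.6706 -2.7631

phase 1: p=-0.1410, T=0.584, ωT=1.691790, cosh=2.806689, sinh=2.622499; start (x,ẋ)=(-0.023100, -0.247100) → end (x,ẋ)=(-0.033786, 0.202167)
phase 2: p=0.2162, T=0.485, ωT=1.404996, cosh=2.160440, sinh=1.915072; start (x,ẋ)=(-0.033786, 0.202167) → end (x,ẋ)=(-0.190231, -0.950092)
phase 3: p=0.4045, T=0.272, ωT=0.787957, cosh=1.326836, sinh=0.872063; start (x,ẋ)=(-0.190231, -0.950092) → end (x,ẋ)=(-0.670619, -2.763073)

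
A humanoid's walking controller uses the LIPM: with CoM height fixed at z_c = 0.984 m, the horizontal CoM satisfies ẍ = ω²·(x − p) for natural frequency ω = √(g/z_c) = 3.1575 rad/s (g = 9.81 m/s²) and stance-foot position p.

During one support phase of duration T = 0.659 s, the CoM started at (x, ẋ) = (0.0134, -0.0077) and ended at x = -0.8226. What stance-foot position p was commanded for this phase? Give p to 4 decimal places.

ωT = 3.1575·0.659 = 2.080793; cosh(ωT) = 4.067823, sinh(ωT) = 3.942992
x(T) = p + (x₀−p)·cosh(ωT) + (ẋ₀/ω)·sinh(ωT) ⇒ p·(1 − cosh) = x(T) − x₀·cosh − (ẋ₀/ω)·sinh
numerator   = -0.8226 − (0.0134)·4.067823 − (-0.0077/3.1575)·3.942992 = -0.867493
denominator = 1 − 4.067823 = -3.067823
p = -0.867493 / -3.067823 = 0.2828

p = 0.2828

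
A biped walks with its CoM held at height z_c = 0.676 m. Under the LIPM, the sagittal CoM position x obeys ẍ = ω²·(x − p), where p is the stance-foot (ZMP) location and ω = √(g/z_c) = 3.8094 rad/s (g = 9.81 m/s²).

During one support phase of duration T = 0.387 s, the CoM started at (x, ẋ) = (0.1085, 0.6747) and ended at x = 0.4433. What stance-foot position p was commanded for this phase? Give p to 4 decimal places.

ωT = 3.8094·0.387 = 1.474238; cosh(ωT) = 2.298329, sinh(ωT) = 2.069376
x(T) = p + (x₀−p)·cosh(ωT) + (ẋ₀/ω)·sinh(ωT) ⇒ p·(1 − cosh) = x(T) − x₀·cosh − (ẋ₀/ω)·sinh
numerator   = 0.4433 − (0.1085)·2.298329 − (0.6747/3.8094)·2.069376 = -0.172585
denominator = 1 − 2.298329 = -1.298329
p = -0.172585 / -1.298329 = 0.1329

p = 0.1329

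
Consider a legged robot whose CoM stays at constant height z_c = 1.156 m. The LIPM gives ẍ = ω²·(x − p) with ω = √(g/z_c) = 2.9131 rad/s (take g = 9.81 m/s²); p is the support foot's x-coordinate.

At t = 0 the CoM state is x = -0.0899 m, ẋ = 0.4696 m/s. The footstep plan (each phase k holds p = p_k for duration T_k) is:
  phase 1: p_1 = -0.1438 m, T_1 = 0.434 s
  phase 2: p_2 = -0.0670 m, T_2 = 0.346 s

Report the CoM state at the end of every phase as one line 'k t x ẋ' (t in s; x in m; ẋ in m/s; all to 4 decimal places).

phase 1: p=-0.1438, T=0.434, ωT=1.264285, cosh=1.911501, sinh=1.629060; start (x,ẋ)=(-0.089900, 0.469600) → end (x,ẋ)=(0.221839, 1.153430)
phase 2: p=-0.0670, T=0.346, ωT=1.007933, cosh=1.552452, sinh=1.187479; start (x,ẋ)=(0.221839, 1.153430) → end (x,ẋ)=(0.851586, 2.789809)

1 0.4340 0.2218 1.1534
2 0.7800 0.8516 2.7898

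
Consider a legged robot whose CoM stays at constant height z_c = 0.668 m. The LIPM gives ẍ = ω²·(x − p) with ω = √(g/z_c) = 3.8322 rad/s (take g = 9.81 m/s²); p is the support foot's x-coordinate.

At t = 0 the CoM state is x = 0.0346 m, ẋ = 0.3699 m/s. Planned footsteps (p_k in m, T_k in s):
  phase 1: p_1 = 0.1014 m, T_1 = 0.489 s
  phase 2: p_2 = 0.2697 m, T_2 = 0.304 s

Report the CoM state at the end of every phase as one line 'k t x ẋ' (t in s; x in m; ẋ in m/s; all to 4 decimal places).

phase 1: p=0.1014, T=0.489, ωT=1.873946, cosh=3.333733, sinh=3.180216; start (x,ẋ)=(0.034600, 0.369900) → end (x,ẋ)=(0.185674, 0.419041)
phase 2: p=0.2697, T=0.304, ωT=1.164989, cosh=1.758907, sinh=1.446980; start (x,ẋ)=(0.185674, 0.419041) → end (x,ẋ)=(0.280130, 0.271123)

1 0.4890 0.1857 0.4190
2 0.7930 0.2801 0.2711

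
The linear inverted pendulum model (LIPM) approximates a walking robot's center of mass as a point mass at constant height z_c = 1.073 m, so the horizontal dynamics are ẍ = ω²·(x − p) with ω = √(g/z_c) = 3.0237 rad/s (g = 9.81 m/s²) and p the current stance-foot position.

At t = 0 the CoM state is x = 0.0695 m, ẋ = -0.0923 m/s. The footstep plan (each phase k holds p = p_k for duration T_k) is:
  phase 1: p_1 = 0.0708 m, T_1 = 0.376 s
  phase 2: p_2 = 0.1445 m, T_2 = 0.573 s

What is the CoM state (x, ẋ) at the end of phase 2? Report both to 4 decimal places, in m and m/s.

phase 1: p=0.0708, T=0.376, ωT=1.136911, cosh=1.718967, sinh=1.398158; start (x,ẋ)=(0.069500, -0.092300) → end (x,ẋ)=(0.025886, -0.164157)
phase 2: p=0.1445, T=0.573, ωT=1.732580, cosh=2.916027, sinh=2.739199; start (x,ẋ)=(0.025886, -0.164157) → end (x,ẋ)=(-0.350093, -1.461109)

x = -0.3501, ẋ = -1.4611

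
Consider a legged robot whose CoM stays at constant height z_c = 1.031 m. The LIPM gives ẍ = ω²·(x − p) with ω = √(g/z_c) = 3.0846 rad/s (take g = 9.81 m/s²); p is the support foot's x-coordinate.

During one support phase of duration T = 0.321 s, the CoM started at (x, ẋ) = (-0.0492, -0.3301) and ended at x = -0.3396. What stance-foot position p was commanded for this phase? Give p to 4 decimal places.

ωT = 3.0846·0.321 = 0.990157; cosh(ωT) = 1.531587, sinh(ωT) = 1.160069
x(T) = p + (x₀−p)·cosh(ωT) + (ẋ₀/ω)·sinh(ωT) ⇒ p·(1 − cosh) = x(T) − x₀·cosh − (ẋ₀/ω)·sinh
numerator   = -0.3396 − (-0.0492)·1.531587 − (-0.3301/3.0846)·1.160069 = -0.140101
denominator = 1 − 1.531587 = -0.531587
p = -0.140101 / -0.531587 = 0.2636

p = 0.2636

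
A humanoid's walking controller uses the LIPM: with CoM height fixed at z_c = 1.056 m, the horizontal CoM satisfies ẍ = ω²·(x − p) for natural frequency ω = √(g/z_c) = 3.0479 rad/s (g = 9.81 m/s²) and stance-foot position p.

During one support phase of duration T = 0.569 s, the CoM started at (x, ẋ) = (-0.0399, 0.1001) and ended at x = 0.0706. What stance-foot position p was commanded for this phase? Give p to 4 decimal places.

p = -0.0505

ωT = 3.0479·0.569 = 1.734255; cosh(ωT) = 2.920619, sinh(ωT) = 2.744087
x(T) = p + (x₀−p)·cosh(ωT) + (ẋ₀/ω)·sinh(ωT) ⇒ p·(1 − cosh) = x(T) − x₀·cosh − (ẋ₀/ω)·sinh
numerator   = 0.0706 − (-0.0399)·2.920619 − (0.1001/3.0479)·2.744087 = 0.097011
denominator = 1 − 2.920619 = -1.920619
p = 0.097011 / -1.920619 = -0.0505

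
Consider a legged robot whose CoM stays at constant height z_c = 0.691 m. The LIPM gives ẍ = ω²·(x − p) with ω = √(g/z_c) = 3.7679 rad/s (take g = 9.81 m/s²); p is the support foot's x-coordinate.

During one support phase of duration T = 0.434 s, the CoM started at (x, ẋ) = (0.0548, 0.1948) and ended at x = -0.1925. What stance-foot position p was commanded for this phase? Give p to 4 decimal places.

p = 0.2803

ωT = 3.7679·0.434 = 1.635269; cosh(ωT) = 2.662868, sinh(ωT) = 2.467968
x(T) = p + (x₀−p)·cosh(ωT) + (ẋ₀/ω)·sinh(ωT) ⇒ p·(1 − cosh) = x(T) − x₀·cosh − (ẋ₀/ω)·sinh
numerator   = -0.1925 − (0.0548)·2.662868 − (0.1948/3.7679)·2.467968 = -0.466019
denominator = 1 − 2.662868 = -1.662868
p = -0.466019 / -1.662868 = 0.2803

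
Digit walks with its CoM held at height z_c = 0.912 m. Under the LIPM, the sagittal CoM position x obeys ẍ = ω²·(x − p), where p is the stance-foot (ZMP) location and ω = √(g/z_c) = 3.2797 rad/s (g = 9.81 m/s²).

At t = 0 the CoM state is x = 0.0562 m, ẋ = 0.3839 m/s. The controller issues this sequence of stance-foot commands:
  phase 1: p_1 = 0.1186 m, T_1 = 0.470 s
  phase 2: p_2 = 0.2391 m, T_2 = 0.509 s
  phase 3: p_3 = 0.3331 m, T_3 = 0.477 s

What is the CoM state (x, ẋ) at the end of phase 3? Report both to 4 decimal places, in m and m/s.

x = 1.8059, ẋ = 4.9153

phase 1: p=0.1186, T=0.470, ωT=1.541459, cosh=2.442735, sinh=2.228666; start (x,ẋ)=(0.056200, 0.383900) → end (x,ẋ)=(0.227046, 0.481662)
phase 2: p=0.2391, T=0.509, ωT=1.669367, cosh=2.748587, sinh=2.560221; start (x,ẋ)=(0.227046, 0.481662) → end (x,ẋ)=(0.581967, 1.222678)
phase 3: p=0.3331, T=0.477, ωT=1.564417, cosh=2.494548, sinh=2.285339; start (x,ẋ)=(0.581967, 1.222678) → end (x,ẋ)=(1.805890, 4.915347)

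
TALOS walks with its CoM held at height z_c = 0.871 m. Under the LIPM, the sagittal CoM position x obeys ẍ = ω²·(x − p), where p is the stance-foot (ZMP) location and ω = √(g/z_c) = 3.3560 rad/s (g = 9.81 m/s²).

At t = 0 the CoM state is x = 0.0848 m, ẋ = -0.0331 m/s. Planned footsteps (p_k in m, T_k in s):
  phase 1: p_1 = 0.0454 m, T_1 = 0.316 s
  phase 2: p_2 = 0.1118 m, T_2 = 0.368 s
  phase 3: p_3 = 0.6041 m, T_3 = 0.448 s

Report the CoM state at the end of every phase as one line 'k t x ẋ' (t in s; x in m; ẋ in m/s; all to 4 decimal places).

1 0.3160 0.0966 0.1145
2 0.6840 0.1371 0.1331
3 1.1320 -0.4131 -3.0358

phase 1: p=0.0454, T=0.316, ωT=1.060496, cosh=1.617043, sinh=1.270759; start (x,ẋ)=(0.084800, -0.033100) → end (x,ẋ)=(0.096578, 0.114504)
phase 2: p=0.1118, T=0.368, ωT=1.235008, cosh=1.864619, sinh=1.573787; start (x,ẋ)=(0.096578, 0.114504) → end (x,ẋ)=(0.137113, 0.133110)
phase 3: p=0.6041, T=0.448, ωT=1.503488, cosh=2.359851, sinh=2.137498; start (x,ẋ)=(0.137113, 0.133110) → end (x,ẋ)=(-0.413139, -3.035784)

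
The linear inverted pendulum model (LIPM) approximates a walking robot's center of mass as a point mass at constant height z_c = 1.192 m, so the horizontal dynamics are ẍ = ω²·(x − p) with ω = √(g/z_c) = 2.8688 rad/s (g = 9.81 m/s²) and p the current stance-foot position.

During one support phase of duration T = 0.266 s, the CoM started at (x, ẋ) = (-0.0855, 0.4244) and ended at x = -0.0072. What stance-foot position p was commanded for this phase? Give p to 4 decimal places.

p = 0.0646

ωT = 2.8688·0.266 = 0.763101; cosh(ωT) = 1.305568, sinh(ωT) = 0.839349
x(T) = p + (x₀−p)·cosh(ωT) + (ẋ₀/ω)·sinh(ωT) ⇒ p·(1 − cosh) = x(T) − x₀·cosh − (ẋ₀/ω)·sinh
numerator   = -0.0072 − (-0.0855)·1.305568 − (0.4244/2.8688)·0.839349 = -0.019744
denominator = 1 − 1.305568 = -0.305568
p = -0.019744 / -0.305568 = 0.0646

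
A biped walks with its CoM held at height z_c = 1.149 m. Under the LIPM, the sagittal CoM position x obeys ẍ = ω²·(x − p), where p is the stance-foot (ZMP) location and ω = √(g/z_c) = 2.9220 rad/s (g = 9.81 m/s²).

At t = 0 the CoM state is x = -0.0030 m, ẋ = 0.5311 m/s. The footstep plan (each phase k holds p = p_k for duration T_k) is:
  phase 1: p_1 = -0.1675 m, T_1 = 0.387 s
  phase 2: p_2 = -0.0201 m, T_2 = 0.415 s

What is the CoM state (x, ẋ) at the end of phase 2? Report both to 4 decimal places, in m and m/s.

x = 1.5128, ẋ = 4.6122

phase 1: p=-0.1675, T=0.387, ωT=1.130814, cosh=1.710474, sinh=1.387703; start (x,ẋ)=(-0.003000, 0.531100) → end (x,ẋ)=(0.366101, 1.575459)
phase 2: p=-0.0201, T=0.415, ωT=1.212630, cosh=1.829865, sinh=1.532451; start (x,ẋ)=(0.366101, 1.575459) → end (x,ẋ)=(1.512849, 4.612214)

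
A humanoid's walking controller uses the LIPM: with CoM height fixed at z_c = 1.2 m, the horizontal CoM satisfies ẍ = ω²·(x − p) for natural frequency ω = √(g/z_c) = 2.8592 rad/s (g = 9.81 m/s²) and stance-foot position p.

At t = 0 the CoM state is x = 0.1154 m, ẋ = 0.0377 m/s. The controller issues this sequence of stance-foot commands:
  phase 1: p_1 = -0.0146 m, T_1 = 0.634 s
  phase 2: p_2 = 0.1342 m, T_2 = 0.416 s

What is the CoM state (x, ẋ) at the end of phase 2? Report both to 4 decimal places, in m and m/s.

phase 1: p=-0.0146, T=0.634, ωT=1.812733, cosh=3.145188, sinh=2.981981; start (x,ẋ)=(0.115400, 0.037700) → end (x,ẋ)=(0.433593, 1.226964)
phase 2: p=0.1342, T=0.416, ωT=1.189427, cosh=1.794797, sinh=1.490402; start (x,ẋ)=(0.433593, 1.226964) → end (x,ẋ)=(1.311124, 3.477973)

x = 1.3111, ẋ = 3.4780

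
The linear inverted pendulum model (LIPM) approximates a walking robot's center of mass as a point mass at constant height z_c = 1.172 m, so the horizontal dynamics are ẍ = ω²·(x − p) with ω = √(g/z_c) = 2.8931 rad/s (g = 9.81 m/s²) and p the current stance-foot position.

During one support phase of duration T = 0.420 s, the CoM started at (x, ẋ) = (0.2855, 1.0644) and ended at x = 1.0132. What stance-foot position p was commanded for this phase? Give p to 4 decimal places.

ωT = 2.8931·0.420 = 1.215102; cosh(ωT) = 1.833659, sinh(ωT) = 1.536979
x(T) = p + (x₀−p)·cosh(ωT) + (ẋ₀/ω)·sinh(ωT) ⇒ p·(1 − cosh) = x(T) − x₀·cosh − (ẋ₀/ω)·sinh
numerator   = 1.0132 − (0.2855)·1.833659 − (1.0644/2.8931)·1.536979 = -0.075779
denominator = 1 − 1.833659 = -0.833659
p = -0.075779 / -0.833659 = 0.0909

p = 0.0909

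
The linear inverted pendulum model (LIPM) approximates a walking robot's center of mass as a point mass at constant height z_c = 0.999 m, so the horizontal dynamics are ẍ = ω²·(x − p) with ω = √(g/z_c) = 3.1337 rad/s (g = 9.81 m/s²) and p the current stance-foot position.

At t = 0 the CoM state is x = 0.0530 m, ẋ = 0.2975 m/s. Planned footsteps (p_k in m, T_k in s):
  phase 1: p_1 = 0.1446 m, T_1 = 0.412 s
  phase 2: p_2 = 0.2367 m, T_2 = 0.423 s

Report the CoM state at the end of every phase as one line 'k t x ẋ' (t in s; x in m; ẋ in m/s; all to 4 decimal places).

1 0.4120 0.1250 0.0994
2 0.8350 0.0671 -0.4120

phase 1: p=0.1446, T=0.412, ωT=1.291084, cosh=1.955850, sinh=1.680878; start (x,ẋ)=(0.053000, 0.297500) → end (x,ẋ)=(0.125019, 0.099375)
phase 2: p=0.2367, T=0.423, ωT=1.325555, cosh=2.014965, sinh=1.749309; start (x,ẋ)=(0.125019, 0.099375) → end (x,ẋ)=(0.067141, -0.411975)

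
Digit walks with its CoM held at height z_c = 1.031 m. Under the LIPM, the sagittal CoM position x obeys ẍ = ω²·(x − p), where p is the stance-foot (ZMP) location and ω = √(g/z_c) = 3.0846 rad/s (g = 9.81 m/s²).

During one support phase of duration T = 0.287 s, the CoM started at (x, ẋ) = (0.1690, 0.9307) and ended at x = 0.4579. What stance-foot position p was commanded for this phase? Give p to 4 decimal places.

p = 0.2037

ωT = 3.0846·0.287 = 0.885280; cosh(ωT) = 1.418131, sinh(ωT) = 1.005532
x(T) = p + (x₀−p)·cosh(ωT) + (ẋ₀/ω)·sinh(ωT) ⇒ p·(1 − cosh) = x(T) − x₀·cosh − (ẋ₀/ω)·sinh
numerator   = 0.4579 − (0.1690)·1.418131 − (0.9307/3.0846)·1.005532 = -0.085158
denominator = 1 − 1.418131 = -0.418131
p = -0.085158 / -0.418131 = 0.2037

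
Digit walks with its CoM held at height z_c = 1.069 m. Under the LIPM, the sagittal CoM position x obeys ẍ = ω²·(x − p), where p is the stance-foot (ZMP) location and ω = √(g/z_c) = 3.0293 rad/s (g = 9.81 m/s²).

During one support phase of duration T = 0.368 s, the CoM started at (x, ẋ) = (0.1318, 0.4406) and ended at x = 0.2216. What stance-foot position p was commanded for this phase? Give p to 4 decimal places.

p = 0.2888

ωT = 3.0293·0.368 = 1.114782; cosh(ωT) = 1.688446, sinh(ωT) = 1.360459
x(T) = p + (x₀−p)·cosh(ωT) + (ẋ₀/ω)·sinh(ωT) ⇒ p·(1 − cosh) = x(T) − x₀·cosh − (ẋ₀/ω)·sinh
numerator   = 0.2216 − (0.1318)·1.688446 − (0.4406/3.0293)·1.360459 = -0.198811
denominator = 1 − 1.688446 = -0.688446
p = -0.198811 / -0.688446 = 0.2888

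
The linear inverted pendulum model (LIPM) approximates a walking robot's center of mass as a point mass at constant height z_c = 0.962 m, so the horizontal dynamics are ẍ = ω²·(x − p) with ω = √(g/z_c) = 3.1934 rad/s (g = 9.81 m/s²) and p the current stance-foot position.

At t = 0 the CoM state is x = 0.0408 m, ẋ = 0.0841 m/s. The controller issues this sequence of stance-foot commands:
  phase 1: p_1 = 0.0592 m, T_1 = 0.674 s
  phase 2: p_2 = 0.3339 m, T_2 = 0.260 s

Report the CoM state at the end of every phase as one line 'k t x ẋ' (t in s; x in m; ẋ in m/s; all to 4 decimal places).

1 0.6740 0.0907 0.1173
2 0.9340 0.0361 -0.5612

phase 1: p=0.0592, T=0.674, ωT=2.152352, cosh=4.360640, sinh=4.244430; start (x,ẋ)=(0.040800, 0.084100) → end (x,ẋ)=(0.090744, 0.117333)
phase 2: p=0.3339, T=0.260, ωT=0.830284, cosh=1.364948, sinh=0.929022; start (x,ẋ)=(0.090744, 0.117333) → end (x,ẋ)=(0.036139, -0.561228)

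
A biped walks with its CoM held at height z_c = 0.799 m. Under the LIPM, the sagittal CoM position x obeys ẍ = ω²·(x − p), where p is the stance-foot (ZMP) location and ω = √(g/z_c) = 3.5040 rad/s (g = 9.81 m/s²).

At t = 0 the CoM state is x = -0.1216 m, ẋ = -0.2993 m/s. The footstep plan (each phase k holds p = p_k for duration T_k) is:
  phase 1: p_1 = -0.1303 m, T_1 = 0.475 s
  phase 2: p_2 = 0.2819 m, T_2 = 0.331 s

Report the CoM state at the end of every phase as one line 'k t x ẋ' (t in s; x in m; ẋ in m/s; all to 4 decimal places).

phase 1: p=-0.1303, T=0.475, ωT=1.664400, cosh=2.735904, sinh=2.546599; start (x,ẋ)=(-0.121600, -0.299300) → end (x,ẋ)=(-0.324020, -0.741223)
phase 2: p=0.2819, T=0.331, ωT=1.159824, cosh=1.751457, sinh=1.437915; start (x,ẋ)=(-0.324020, -0.741223) → end (x,ẋ)=(-1.083513, -4.351120)

1 0.4750 -0.3240 -0.7412
2 0.8060 -1.0835 -4.3511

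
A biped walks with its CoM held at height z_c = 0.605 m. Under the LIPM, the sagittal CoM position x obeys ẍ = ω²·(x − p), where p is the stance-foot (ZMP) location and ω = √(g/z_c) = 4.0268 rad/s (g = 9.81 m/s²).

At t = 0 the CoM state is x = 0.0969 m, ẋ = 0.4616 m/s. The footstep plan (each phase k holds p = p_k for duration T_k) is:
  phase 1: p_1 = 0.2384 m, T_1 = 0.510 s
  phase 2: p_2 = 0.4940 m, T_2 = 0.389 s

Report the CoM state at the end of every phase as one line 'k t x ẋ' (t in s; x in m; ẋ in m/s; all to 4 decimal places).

1 0.5100 0.1172 -0.3556
2 0.8990 -0.6499 -4.3635

phase 1: p=0.2384, T=0.510, ωT=2.053668, cosh=3.962355, sinh=3.834091; start (x,ẋ)=(0.096900, 0.461600) → end (x,ẋ)=(0.117236, -0.355612)
phase 2: p=0.4940, T=0.389, ωT=1.566425, cosh=2.499143, sinh=2.290353; start (x,ẋ)=(0.117236, -0.355612) → end (x,ẋ)=(-0.649851, -4.363541)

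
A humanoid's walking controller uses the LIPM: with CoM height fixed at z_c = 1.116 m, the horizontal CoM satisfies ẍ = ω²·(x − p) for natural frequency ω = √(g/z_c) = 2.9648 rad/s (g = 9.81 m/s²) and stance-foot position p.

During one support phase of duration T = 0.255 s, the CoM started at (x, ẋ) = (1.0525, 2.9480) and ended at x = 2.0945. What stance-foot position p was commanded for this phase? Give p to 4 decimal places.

ωT = 2.9648·0.255 = 0.756024; cosh(ωT) = 1.299660, sinh(ωT) = 0.830131
x(T) = p + (x₀−p)·cosh(ωT) + (ẋ₀/ω)·sinh(ωT) ⇒ p·(1 − cosh) = x(T) − x₀·cosh − (ẋ₀/ω)·sinh
numerator   = 2.0945 − (1.0525)·1.299660 − (2.9480/2.9648)·0.830131 = -0.098820
denominator = 1 − 1.299660 = -0.299660
p = -0.098820 / -0.299660 = 0.3298

p = 0.3298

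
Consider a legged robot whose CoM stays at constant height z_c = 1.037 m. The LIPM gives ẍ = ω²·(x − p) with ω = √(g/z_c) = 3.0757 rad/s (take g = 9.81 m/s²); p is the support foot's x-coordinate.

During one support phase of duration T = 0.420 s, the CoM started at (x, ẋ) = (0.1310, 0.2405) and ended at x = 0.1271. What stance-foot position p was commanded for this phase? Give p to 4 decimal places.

ωT = 3.0757·0.420 = 1.291794; cosh(ωT) = 1.957044, sinh(ωT) = 1.682266
x(T) = p + (x₀−p)·cosh(ωT) + (ẋ₀/ω)·sinh(ωT) ⇒ p·(1 − cosh) = x(T) − x₀·cosh − (ẋ₀/ω)·sinh
numerator   = 0.1271 − (0.1310)·1.957044 − (0.2405/3.0757)·1.682266 = -0.260815
denominator = 1 − 1.957044 = -0.957044
p = -0.260815 / -0.957044 = 0.2725

p = 0.2725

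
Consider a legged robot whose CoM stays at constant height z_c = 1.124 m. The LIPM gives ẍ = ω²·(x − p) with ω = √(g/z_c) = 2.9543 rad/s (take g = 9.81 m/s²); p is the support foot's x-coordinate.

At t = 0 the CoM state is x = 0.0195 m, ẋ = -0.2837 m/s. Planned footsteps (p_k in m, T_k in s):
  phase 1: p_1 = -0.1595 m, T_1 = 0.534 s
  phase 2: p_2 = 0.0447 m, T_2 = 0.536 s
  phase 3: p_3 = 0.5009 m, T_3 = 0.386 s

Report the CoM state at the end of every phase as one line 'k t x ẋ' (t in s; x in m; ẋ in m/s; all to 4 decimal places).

1 0.5340 0.0698 0.5097
2 1.0700 0.5110 1.4671
3 1.4560 1.2157 2.5711

phase 1: p=-0.1595, T=0.534, ωT=1.577596, cosh=2.524885, sinh=2.318414; start (x,ẋ)=(0.019500, -0.283700) → end (x,ẋ)=(0.069818, 0.509713)
phase 2: p=0.0447, T=0.536, ωT=1.583505, cosh=2.538628, sinh=2.333373; start (x,ẋ)=(0.069818, 0.509713) → end (x,ẋ)=(0.511049, 1.467124)
phase 3: p=0.5009, T=0.386, ωT=1.140360, cosh=1.723799, sinh=1.404095; start (x,ẋ)=(0.511049, 1.467124) → end (x,ẋ)=(1.215677, 2.571127)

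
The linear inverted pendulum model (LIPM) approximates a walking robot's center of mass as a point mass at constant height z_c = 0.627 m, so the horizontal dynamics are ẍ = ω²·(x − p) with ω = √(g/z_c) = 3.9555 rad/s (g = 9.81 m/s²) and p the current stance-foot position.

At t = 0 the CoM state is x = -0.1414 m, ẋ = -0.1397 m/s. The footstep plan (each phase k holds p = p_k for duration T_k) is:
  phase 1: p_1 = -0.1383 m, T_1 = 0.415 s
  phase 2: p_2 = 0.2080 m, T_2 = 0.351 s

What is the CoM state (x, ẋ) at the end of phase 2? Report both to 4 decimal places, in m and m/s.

phase 1: p=-0.1383, T=0.415, ωT=1.641532, cosh=2.678379, sinh=2.484696; start (x,ẋ)=(-0.141400, -0.139700) → end (x,ẋ)=(-0.234357, -0.404637)
phase 2: p=0.2080, T=0.351, ωT=1.388380, cosh=2.128916, sinh=1.879437; start (x,ẋ)=(-0.234357, -0.404637) → end (x,ẋ)=(-0.926003, -4.149973)

x = -0.9260, ẋ = -4.1500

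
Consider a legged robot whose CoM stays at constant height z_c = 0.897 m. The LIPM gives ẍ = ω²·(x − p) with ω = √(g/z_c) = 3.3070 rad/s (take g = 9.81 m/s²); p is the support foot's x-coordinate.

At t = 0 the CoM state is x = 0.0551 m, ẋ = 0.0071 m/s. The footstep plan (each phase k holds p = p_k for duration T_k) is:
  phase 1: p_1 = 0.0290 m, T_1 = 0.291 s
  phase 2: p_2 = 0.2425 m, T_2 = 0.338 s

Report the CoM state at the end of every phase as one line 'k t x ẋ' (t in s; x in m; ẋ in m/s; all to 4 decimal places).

phase 1: p=0.0290, T=0.291, ωT=0.962337, cosh=1.499903, sinh=1.117904; start (x,ẋ)=(0.055100, 0.007100) → end (x,ẋ)=(0.070548, 0.107139)
phase 2: p=0.2425, T=0.338, ωT=1.117766, cosh=1.692512, sinh=1.365503; start (x,ẋ)=(0.070548, 0.107139) → end (x,ẋ)=(-0.004293, -0.595155)

1 0.2910 0.0705 0.1071
2 0.6290 -0.0043 -0.5952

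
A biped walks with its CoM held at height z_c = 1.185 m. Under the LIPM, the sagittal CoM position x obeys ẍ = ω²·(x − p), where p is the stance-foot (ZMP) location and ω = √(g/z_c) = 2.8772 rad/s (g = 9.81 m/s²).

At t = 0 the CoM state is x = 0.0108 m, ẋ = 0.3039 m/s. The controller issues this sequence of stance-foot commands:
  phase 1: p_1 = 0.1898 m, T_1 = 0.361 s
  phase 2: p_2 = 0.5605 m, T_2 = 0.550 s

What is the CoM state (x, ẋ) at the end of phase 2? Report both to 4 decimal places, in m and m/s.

x = -0.8945, ẋ = -3.9077

phase 1: p=0.1898, T=0.361, ωT=1.038669, cosh=1.589690, sinh=1.235765; start (x,ẋ)=(0.010800, 0.303900) → end (x,ẋ)=(0.035771, -0.153335)
phase 2: p=0.5605, T=0.550, ωT=1.582460, cosh=2.536191, sinh=2.330722; start (x,ẋ)=(0.035771, -0.153335) → end (x,ẋ)=(-0.894524, -3.907694)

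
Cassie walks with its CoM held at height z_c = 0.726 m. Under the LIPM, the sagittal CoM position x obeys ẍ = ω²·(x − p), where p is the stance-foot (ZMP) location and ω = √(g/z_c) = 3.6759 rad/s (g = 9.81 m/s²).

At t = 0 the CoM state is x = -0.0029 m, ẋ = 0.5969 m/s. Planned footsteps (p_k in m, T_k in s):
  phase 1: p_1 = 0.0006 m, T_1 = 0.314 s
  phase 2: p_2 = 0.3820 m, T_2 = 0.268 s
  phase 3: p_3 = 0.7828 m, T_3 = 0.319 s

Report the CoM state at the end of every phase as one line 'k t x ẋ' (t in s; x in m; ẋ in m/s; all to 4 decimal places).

phase 1: p=0.0006, T=0.314, ωT=1.154233, cosh=1.743444, sinh=1.428145; start (x,ẋ)=(-0.002900, 0.596900) → end (x,ẋ)=(0.226403, 1.022288)
phase 2: p=0.3820, T=0.268, ωT=0.985141, cosh=1.525788, sinh=1.152402; start (x,ẋ)=(0.226403, 1.022288) → end (x,ẋ)=(0.465081, 0.900668)
phase 3: p=0.7828, T=0.319, ωT=1.172612, cosh=1.769989, sinh=1.460431; start (x,ẋ)=(0.465081, 0.900668) → end (x,ẋ)=(0.578275, -0.111471)

1 0.3140 0.2264 1.0223
2 0.5820 0.4651 0.9007
3 0.9010 0.5783 -0.1115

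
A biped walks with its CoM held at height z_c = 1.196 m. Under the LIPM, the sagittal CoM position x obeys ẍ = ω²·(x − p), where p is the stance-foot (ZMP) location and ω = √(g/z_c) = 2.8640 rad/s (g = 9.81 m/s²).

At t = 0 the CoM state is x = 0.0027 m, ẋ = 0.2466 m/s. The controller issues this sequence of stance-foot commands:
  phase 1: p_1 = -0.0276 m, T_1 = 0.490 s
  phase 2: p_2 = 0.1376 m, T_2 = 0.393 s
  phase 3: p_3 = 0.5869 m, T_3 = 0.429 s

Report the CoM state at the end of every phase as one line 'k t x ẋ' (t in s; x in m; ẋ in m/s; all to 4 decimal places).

phase 1: p=-0.0276, T=0.490, ωT=1.403360, cosh=2.157309, sinh=1.911539; start (x,ẋ)=(0.002700, 0.246600) → end (x,ẋ)=(0.202356, 0.697874)
phase 2: p=0.1376, T=0.393, ωT=1.125552, cosh=1.703195, sinh=1.378722; start (x,ẋ)=(0.202356, 0.697874) → end (x,ẋ)=(0.583848, 1.444317)
phase 3: p=0.5869, T=0.429, ωT=1.228656, cosh=1.854660, sinh=1.561974; start (x,ẋ)=(0.583848, 1.444317) → end (x,ẋ)=(1.368944, 2.665063)

1 0.4900 0.2024 0.6979
2 0.8830 0.5838 1.4443
3 1.3120 1.3689 2.6651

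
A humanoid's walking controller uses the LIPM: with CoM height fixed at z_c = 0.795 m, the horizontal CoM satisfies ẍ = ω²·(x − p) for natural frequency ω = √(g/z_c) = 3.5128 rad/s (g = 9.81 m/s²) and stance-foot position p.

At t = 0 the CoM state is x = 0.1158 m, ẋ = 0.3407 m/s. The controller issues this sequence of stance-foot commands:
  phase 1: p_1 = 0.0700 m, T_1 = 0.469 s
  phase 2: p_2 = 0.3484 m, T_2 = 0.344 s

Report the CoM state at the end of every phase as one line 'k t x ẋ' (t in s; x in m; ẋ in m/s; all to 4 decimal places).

phase 1: p=0.0700, T=0.469, ωT=1.647503, cosh=2.693263, sinh=2.500733; start (x,ẋ)=(0.115800, 0.340700) → end (x,ẋ)=(0.435893, 1.319928)
phase 2: p=0.3484, T=0.344, ωT=1.208403, cosh=1.823404, sinh=1.524730; start (x,ẋ)=(0.435893, 1.319928) → end (x,ẋ)=(1.080849, 2.875380)

1 0.4690 0.4359 1.3199
2 0.8130 1.0808 2.8754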